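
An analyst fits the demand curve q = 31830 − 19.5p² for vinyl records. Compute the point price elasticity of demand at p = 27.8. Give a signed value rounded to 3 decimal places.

dq/dp = −2·19.5·p = -1084.2. At p = 27.8, q = 16759.62.
Ed = (dq/dp)·(p/q) = (-1084.2) × (27.8/16759.62) = -1.79841…

-1.798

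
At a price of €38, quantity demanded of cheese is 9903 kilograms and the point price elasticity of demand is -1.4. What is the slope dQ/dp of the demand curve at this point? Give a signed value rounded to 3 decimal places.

-364.847

Ed = (dQ/dp)·(p/Q) ⇒ dQ/dp = Ed·Q/p = (-1.4)·9903/38 = -364.84736…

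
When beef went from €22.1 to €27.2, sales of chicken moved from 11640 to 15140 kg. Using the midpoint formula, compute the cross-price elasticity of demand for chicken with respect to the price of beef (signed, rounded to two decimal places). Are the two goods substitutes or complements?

%ΔQ_{chicken} = (15140 − 11640)/avg = 3500/13390 = 0.261389…
%ΔP_{beef} = (27.2 − 22.1)/avg = 5.1/24.65 = 0.206896…
E_cross = (3500/13390) / (5.1/24.65) = 1.2633…
E_cross > 0 ⇒ the goods are substitutes.

1.26; substitutes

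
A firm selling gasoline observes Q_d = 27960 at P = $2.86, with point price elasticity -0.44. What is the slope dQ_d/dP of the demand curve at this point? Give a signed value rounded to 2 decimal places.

Ed = (dQ_d/dP)·(P/Q_d) ⇒ dQ_d/dP = Ed·Q_d/P = (-0.44)·27960/2.86 = -4301.5384…

-4301.54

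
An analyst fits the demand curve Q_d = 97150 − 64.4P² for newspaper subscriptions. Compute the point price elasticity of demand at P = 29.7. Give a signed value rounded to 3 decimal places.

-2.816

dQ_d/dP = −2·64.4·P = -3825.36. At P = 29.7, Q_d = 40343.404.
Ed = (dQ_d/dP)·(P/Q_d) = (-3825.36) × (29.7/40343.404) = -2.81615…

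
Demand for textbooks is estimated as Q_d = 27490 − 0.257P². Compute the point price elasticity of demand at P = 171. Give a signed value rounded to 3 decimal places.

dQ_d/dP = −2·0.257·P = -87.894. At P = 171, Q_d = 19975.063.
Ed = (dQ_d/dP)·(P/Q_d) = (-87.894) × (171/19975.063) = -0.75243…

-0.752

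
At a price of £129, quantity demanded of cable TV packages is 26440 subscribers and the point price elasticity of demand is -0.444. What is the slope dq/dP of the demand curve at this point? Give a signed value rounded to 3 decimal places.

Ed = (dq/dP)·(P/q) ⇒ dq/dP = Ed·q/P = (-0.444)·26440/129 = -91.00279…

-91.003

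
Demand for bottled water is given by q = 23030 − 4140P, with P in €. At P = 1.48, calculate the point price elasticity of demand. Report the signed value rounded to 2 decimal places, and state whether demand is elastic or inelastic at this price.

-0.36; inelastic

dq/dP = −4140. At P = 1.48, q = 23030 − 4140(1.48) = 16902.8.
Ed = (dq/dP)·(P/q) = −4140 × (1.48/16902.8) = -0.3624…
|Ed| = 0.36 < 1, so demand is inelastic.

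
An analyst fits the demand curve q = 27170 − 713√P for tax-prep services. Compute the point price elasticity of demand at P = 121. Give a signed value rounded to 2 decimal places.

dq/dP = −713/(2√P) = -32.4091. At P = 121, q = 19327.
Ed = (dq/dP)·(P/q) = (-32.4091) × (121/19327) = -0.2029…

-0.20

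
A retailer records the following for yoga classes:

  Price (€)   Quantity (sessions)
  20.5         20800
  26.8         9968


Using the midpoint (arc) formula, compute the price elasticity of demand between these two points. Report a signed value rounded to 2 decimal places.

%ΔQ = (9968 − 20800) / [(20800 + 9968)/2] = -10832/15384 = -0.704108…
%ΔP = (26.8 − 20.5) / [(20.5 + 26.8)/2] = 6.3/23.65 = 0.266384…
Arc Ed = %ΔQ / %ΔP = (-10832/15384) / (6.3/23.65) = -2.6431…

-2.64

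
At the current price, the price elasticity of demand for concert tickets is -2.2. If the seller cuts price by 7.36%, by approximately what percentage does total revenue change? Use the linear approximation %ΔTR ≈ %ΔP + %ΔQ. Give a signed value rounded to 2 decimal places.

+8.83%

%ΔQ ≈ Ed × %ΔP = (-2.2) × (-7.36%) = +16.1920%
%ΔTR ≈ %ΔP + %ΔQ = (-7.36%) + (+16.1920%) = +8.8320%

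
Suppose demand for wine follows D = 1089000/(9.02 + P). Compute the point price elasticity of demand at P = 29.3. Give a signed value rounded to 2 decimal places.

-0.76

dD/dP = −1089000/(9.02 + P)² = -741.612. At P = 29.3, D = 28418.6.
Ed = (dD/dP)·(P/D) = (-741.612) × (29.3/28418.6) = -0.7646…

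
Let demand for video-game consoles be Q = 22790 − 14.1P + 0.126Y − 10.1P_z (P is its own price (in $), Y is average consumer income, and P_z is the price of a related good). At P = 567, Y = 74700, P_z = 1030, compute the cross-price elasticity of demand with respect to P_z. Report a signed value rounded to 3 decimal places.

At the given values, Q = 22790 − 14.1(567) + 0.126(74700) − 10.1(1030) = 13804.5.
∂Q/∂P_z = -10.1.
E = (-10.1) × (1030/13804.5) = -0.75359…

-0.754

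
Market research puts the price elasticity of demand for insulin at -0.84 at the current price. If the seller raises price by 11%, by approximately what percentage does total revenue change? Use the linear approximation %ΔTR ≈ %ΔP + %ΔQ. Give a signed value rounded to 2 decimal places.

+1.76%

%ΔQ ≈ Ed × %ΔP = (-0.84) × (+11%) = -9.2400%
%ΔTR ≈ %ΔP + %ΔQ = (+11%) + (-9.2400%) = +1.7600%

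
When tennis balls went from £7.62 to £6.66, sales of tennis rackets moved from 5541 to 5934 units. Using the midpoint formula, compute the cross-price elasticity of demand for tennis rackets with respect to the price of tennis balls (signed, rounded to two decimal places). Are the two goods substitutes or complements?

%ΔQ_{tennis rackets} = (5934 − 5541)/avg = 393/5737.5 = 0.068496…
%ΔP_{tennis balls} = (6.66 − 7.62)/avg = -0.96/7.14 = -0.134453…
E_cross = (393/5737.5) / (-0.96/7.14) = -0.5094…
E_cross < 0 ⇒ the goods are complements.

-0.51; complements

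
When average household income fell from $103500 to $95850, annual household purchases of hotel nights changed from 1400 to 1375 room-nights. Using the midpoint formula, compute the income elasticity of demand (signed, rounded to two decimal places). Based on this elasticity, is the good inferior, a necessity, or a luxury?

%ΔQ = (1375 − 1400)/[( 1400 + 1375)/2] = -25/1387.5 = -0.018018…
%ΔIncome = (95850 − 103500)/[( 103500 + 95850)/2] = -7650/99675 = -0.076749…
E_income = (-25/1387.5) / (-7650/99675) = 0.2347…
0 < E_income < 1 ⇒ normal good, necessity.

0.23; necessity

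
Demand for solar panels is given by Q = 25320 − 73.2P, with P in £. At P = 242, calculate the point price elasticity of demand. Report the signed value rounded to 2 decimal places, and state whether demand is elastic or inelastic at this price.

dQ/dP = −73.2. At P = 242, Q = 25320 − 73.2(242) = 7605.6.
Ed = (dQ/dP)·(P/Q) = −73.2 × (242/7605.6) = -2.3291…
|Ed| = 2.33 > 1, so demand is elastic.

-2.33; elastic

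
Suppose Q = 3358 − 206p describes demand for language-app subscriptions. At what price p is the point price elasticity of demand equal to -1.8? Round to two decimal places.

10.48

Ed = −206p/(3358 − 206p). Set this equal to -1.8:
206p = 1.8·(3358 − 206p) ⇒ 206p(1 + 1.8) = 1.8·3358
p = 1.8·3358 / (206·2.8) = 10.4791…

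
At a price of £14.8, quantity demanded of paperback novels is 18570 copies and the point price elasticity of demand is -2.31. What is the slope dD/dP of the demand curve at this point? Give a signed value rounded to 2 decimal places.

Ed = (dD/dP)·(P/D) ⇒ dD/dP = Ed·D/P = (-2.31)·18570/14.8 = -2898.4256…

-2898.43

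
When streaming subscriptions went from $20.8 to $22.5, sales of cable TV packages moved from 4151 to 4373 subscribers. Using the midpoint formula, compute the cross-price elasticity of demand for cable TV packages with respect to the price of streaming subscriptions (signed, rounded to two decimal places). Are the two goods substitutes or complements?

%ΔQ_{cable TV packages} = (4373 − 4151)/avg = 222/4262 = 0.052088…
%ΔP_{streaming subscriptions} = (22.5 − 20.8)/avg = 1.7/21.65 = 0.078521…
E_cross = (222/4262) / (1.7/21.65) = 0.6633…
E_cross > 0 ⇒ the goods are substitutes.

0.66; substitutes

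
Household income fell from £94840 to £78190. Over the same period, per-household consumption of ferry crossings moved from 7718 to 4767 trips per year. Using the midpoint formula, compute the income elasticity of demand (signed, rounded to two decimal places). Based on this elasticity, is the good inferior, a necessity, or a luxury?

2.46; luxury

%ΔQ = (4767 − 7718)/[( 7718 + 4767)/2] = -2951/6242.5 = -0.472727…
%ΔIncome = (78190 − 94840)/[( 94840 + 78190)/2] = -16650/86515 = -0.192452…
E_income = (-2951/6242.5) / (-16650/86515) = 2.4563…
E_income > 1 ⇒ normal good, luxury.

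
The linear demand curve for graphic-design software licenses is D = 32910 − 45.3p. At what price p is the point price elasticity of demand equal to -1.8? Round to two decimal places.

Ed = −45.3p/(32910 − 45.3p). Set this equal to -1.8:
45.3p = 1.8·(32910 − 45.3p) ⇒ 45.3p(1 + 1.8) = 1.8·32910
p = 1.8·32910 / (45.3·2.8) = 467.0293…

467.03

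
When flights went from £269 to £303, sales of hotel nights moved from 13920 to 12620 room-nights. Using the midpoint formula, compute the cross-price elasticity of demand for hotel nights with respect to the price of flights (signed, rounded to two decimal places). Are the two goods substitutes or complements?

-0.82; complements

%ΔQ_{hotel nights} = (12620 − 13920)/avg = -1300/13270 = -0.097965…
%ΔP_{flights} = (303 − 269)/avg = 34/286 = 0.118881…
E_cross = (-1300/13270) / (34/286) = -0.8240…
E_cross < 0 ⇒ the goods are complements.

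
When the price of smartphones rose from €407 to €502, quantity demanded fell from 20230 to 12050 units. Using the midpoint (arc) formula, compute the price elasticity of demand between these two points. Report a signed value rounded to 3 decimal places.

%ΔQ = (12050 − 20230) / [(20230 + 12050)/2] = -8180/16140 = -0.506815…
%ΔP = (502 − 407) / [(407 + 502)/2] = 95/454.5 = 0.209020…
Arc Ed = %ΔQ / %ΔP = (-8180/16140) / (95/454.5) = -2.42471…

-2.425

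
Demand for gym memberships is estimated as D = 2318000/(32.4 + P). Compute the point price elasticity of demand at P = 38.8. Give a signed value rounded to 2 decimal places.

dD/dP = −2318000/(32.4 + P)² = -457.25. At P = 38.8, D = 32556.2.
Ed = (dD/dP)·(P/D) = (-457.25) × (38.8/32556.2) = -0.5449…

-0.54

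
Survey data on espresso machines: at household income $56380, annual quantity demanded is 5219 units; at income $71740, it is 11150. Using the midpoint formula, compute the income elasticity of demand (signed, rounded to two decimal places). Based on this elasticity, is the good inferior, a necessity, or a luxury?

3.02; luxury

%ΔQ = (11150 − 5219)/[( 5219 + 11150)/2] = 5931/8184.5 = 0.724662…
%ΔIncome = (71740 − 56380)/[( 56380 + 71740)/2] = 15360/64060 = 0.239775…
E_income = (5931/8184.5) / (15360/64060) = 3.0222…
E_income > 1 ⇒ normal good, luxury.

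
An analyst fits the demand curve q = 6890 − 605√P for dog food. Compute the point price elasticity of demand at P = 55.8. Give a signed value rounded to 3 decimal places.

-0.953

dq/dP = −605/(2√P) = -40.4956. At P = 55.8, q = 2370.69.
Ed = (dq/dP)·(P/q) = (-40.4956) × (55.8/2370.69) = -0.95316…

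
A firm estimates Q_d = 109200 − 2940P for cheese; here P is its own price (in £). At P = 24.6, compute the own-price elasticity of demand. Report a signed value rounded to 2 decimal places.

-1.96

At the given values, Q_d = 109200 − 2940(24.6) = 36876.
∂Q_d/∂P = −2940.
E = (-2940) × (24.6/36876) = -1.9612…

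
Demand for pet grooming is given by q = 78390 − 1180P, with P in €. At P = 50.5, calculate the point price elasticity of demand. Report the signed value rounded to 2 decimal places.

-3.17

dq/dP = −1180. At P = 50.5, q = 78390 − 1180(50.5) = 18800.
Ed = (dq/dP)·(P/q) = −1180 × (50.5/18800) = -3.1696…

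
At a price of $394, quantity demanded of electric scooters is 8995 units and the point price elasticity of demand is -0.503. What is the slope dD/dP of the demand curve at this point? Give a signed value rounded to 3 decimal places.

Ed = (dD/dP)·(P/D) ⇒ dD/dP = Ed·D/P = (-0.503)·8995/394 = -11.48346…

-11.483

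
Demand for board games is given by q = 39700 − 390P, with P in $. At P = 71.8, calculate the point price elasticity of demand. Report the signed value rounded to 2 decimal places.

-2.39

dq/dP = −390. At P = 71.8, q = 39700 − 390(71.8) = 11698.
Ed = (dq/dP)·(P/q) = −390 × (71.8/11698) = -2.3937…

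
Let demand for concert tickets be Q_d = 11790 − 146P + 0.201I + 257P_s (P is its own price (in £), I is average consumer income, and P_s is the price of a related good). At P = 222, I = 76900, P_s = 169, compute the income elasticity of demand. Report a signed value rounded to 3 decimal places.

At the given values, Q_d = 11790 − 146(222) + 0.201(76900) + 257(169) = 38267.9.
∂Q_d/∂I = 0.201.
E = (0.201) × (76900/38267.9) = 0.40391…

0.404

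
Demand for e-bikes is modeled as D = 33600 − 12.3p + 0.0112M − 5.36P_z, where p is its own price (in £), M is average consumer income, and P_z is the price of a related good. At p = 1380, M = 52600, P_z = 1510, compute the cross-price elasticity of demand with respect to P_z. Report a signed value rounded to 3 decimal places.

At the given values, D = 33600 − 12.3(1380) + 0.0112(52600) − 5.36(1510) = 9121.52.
∂D/∂P_z = -5.36.
E = (-5.36) × (1510/9121.52) = -0.88730…

-0.887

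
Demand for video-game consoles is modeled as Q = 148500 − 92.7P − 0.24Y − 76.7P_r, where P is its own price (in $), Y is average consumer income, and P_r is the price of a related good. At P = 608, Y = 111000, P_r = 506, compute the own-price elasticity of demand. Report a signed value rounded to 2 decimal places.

At the given values, Q = 148500 − 92.7(608) − 0.24(111000) − 76.7(506) = 26688.2.
∂Q/∂P = −92.7.
E = (-92.7) × (608/26688.2) = -2.1118…

-2.11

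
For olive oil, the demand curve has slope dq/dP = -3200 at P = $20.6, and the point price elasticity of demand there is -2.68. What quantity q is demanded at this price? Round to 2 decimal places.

Ed = (dq/dP)·(P/q) ⇒ q = (dq/dP)·P/Ed = (-3200)·20.6/(-2.68) = 24597.0149…

24597.01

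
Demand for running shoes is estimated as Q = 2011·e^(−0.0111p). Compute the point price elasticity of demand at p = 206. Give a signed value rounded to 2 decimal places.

-2.29

dQ/dp = −0.0111·Q = -2.26818. At p = 206, Q = 204.34.
Ed = (dQ/dp)·(p/Q) = (-2.26818) × (206/204.34) = -2.2866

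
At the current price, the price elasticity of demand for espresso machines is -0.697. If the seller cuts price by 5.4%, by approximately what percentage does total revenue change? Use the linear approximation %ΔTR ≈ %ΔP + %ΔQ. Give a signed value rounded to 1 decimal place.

%ΔQ ≈ Ed × %ΔP = (-0.697) × (-5.4%) = +3.7638%
%ΔTR ≈ %ΔP + %ΔQ = (-5.4%) + (+3.7638%) = -1.6362%

-1.6%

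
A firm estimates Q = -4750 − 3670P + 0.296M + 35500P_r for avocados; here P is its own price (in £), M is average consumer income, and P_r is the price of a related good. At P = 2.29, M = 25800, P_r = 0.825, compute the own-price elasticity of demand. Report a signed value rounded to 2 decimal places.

At the given values, Q = -4750 − 3670(2.29) + 0.296(25800) + 35500(0.825) = 23770.
∂Q/∂P = −3670.
E = (-3670) × (2.29/23770) = -0.3535…

-0.35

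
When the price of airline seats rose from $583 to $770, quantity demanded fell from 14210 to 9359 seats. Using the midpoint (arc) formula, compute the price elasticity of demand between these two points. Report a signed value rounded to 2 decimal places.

%ΔQ = (9359 − 14210) / [(14210 + 9359)/2] = -4851/11784.5 = -0.411642…
%ΔP = (770 − 583) / [(583 + 770)/2] = 187/676.5 = 0.276422…
Arc Ed = %ΔQ / %ΔP = (-4851/11784.5) / (187/676.5) = -1.4891…

-1.49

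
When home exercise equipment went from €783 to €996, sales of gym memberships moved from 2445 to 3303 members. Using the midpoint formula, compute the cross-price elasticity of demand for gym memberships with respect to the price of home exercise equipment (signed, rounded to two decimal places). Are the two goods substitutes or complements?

%ΔQ_{gym memberships} = (3303 − 2445)/avg = 858/2874 = 0.298538…
%ΔP_{home exercise equipment} = (996 − 783)/avg = 213/889.5 = 0.239460…
E_cross = (858/2874) / (213/889.5) = 1.2467…
E_cross > 0 ⇒ the goods are substitutes.

1.25; substitutes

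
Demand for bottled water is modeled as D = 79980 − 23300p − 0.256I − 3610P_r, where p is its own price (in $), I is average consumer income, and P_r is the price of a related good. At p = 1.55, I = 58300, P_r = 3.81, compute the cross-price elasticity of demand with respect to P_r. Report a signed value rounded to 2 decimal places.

-0.91

At the given values, D = 79980 − 23300(1.55) − 0.256(58300) − 3610(3.81) = 15186.1.
∂D/∂P_r = -3610.
E = (-3610) × (3.81/15186.1) = -0.9057…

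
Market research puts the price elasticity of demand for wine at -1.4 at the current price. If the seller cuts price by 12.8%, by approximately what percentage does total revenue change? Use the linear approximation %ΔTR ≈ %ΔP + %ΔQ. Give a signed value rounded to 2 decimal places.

+5.12%

%ΔQ ≈ Ed × %ΔP = (-1.4) × (-12.8%) = +17.9200%
%ΔTR ≈ %ΔP + %ΔQ = (-12.8%) + (+17.9200%) = +5.1200%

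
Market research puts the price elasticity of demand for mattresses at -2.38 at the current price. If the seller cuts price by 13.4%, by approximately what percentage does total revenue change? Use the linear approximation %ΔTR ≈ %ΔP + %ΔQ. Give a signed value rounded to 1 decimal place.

%ΔQ ≈ Ed × %ΔP = (-2.38) × (-13.4%) = +31.8920%
%ΔTR ≈ %ΔP + %ΔQ = (-13.4%) + (+31.8920%) = +18.4920%

+18.5%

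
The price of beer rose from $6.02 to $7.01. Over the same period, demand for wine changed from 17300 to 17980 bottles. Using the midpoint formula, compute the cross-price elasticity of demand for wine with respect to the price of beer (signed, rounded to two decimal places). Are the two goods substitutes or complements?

%ΔQ_{wine} = (17980 − 17300)/avg = 680/17640 = 0.038548…
%ΔP_{beer} = (7.01 − 6.02)/avg = 0.99/6.515 = 0.151957…
E_cross = (680/17640) / (0.99/6.515) = 0.2536…
E_cross > 0 ⇒ the goods are substitutes.

0.25; substitutes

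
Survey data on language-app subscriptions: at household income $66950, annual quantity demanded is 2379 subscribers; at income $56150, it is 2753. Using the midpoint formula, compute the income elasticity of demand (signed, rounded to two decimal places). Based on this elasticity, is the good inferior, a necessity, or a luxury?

%ΔQ = (2753 − 2379)/[( 2379 + 2753)/2] = 374/2566 = 0.145752…
%ΔIncome = (56150 − 66950)/[( 66950 + 56150)/2] = -10800/61550 = -0.175467…
E_income = (374/2566) / (-10800/61550) = -0.8306…
E_income < 0 ⇒ inferior good.

-0.83; inferior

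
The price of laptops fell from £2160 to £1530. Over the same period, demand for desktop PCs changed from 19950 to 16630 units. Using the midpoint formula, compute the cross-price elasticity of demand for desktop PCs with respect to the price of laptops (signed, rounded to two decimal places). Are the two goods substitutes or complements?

%ΔQ_{desktop PCs} = (16630 − 19950)/avg = -3320/18290 = -0.181519…
%ΔP_{laptops} = (1530 − 2160)/avg = -630/1845 = -0.341463…
E_cross = (-3320/18290) / (-630/1845) = 0.5315…
E_cross > 0 ⇒ the goods are substitutes.

0.53; substitutes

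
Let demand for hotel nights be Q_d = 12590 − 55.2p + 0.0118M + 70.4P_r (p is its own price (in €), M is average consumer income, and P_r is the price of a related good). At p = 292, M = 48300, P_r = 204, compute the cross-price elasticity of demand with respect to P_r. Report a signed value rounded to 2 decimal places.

1.26

At the given values, Q_d = 12590 − 55.2(292) + 0.0118(48300) + 70.4(204) = 11403.14.
∂Q_d/∂P_r = 70.4.
E = (70.4) × (204/11403.14) = 1.2594…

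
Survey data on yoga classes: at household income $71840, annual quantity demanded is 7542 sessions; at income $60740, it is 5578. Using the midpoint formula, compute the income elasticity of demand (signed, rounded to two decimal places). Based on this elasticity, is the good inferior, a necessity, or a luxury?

1.79; luxury

%ΔQ = (5578 − 7542)/[( 7542 + 5578)/2] = -1964/6560 = -0.299390…
%ΔIncome = (60740 − 71840)/[( 71840 + 60740)/2] = -11100/66290 = -0.167446…
E_income = (-1964/6560) / (-11100/66290) = 1.7879…
E_income > 1 ⇒ normal good, luxury.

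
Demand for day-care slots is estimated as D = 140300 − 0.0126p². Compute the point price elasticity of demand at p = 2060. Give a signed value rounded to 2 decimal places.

-1.23

dD/dp = −2·0.0126·p = -51.912. At p = 2060, D = 86830.64.
Ed = (dD/dp)·(p/D) = (-51.912) × (2060/86830.64) = -1.2315…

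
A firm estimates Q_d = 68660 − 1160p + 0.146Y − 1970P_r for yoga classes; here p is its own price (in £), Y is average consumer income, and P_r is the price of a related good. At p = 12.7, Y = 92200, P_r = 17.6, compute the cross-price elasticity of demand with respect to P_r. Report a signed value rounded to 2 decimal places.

At the given values, Q_d = 68660 − 1160(12.7) + 0.146(92200) − 1970(17.6) = 32717.2.
∂Q_d/∂P_r = -1970.
E = (-1970) × (17.6/32717.2) = -1.0597…

-1.06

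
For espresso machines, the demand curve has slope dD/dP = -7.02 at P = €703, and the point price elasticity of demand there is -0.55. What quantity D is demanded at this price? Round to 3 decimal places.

Ed = (dD/dP)·(P/D) ⇒ D = (dD/dP)·P/Ed = (-7.02)·703/(-0.55) = 8972.83636…

8972.836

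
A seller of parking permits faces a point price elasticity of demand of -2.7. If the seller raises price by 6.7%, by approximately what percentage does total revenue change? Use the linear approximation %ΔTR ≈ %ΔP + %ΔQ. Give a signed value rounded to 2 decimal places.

%ΔQ ≈ Ed × %ΔP = (-2.7) × (+6.7%) = -18.0900%
%ΔTR ≈ %ΔP + %ΔQ = (+6.7%) + (-18.0900%) = -11.3900%

-11.39%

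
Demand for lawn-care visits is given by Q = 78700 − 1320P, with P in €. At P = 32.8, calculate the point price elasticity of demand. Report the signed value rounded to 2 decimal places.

dQ/dP = −1320. At P = 32.8, Q = 78700 − 1320(32.8) = 35404.
Ed = (dQ/dP)·(P/Q) = −1320 × (32.8/35404) = -1.2229…

-1.22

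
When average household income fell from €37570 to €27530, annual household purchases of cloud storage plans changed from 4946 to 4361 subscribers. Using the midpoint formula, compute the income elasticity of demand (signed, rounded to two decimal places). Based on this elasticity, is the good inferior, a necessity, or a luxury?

0.41; necessity

%ΔQ = (4361 − 4946)/[( 4946 + 4361)/2] = -585/4653.5 = -0.125711…
%ΔIncome = (27530 − 37570)/[( 37570 + 27530)/2] = -10040/32550 = -0.308448…
E_income = (-585/4653.5) / (-10040/32550) = 0.4075…
0 < E_income < 1 ⇒ normal good, necessity.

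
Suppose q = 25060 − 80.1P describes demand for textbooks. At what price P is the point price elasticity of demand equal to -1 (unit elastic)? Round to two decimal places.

Ed = −80.1P/(25060 − 80.1P). Set this equal to -1:
80.1P = 1·(25060 − 80.1P) ⇒ 80.1P(1 + 1) = 1·25060
P = 1·25060 / (80.1·2) = 156.4294…

156.43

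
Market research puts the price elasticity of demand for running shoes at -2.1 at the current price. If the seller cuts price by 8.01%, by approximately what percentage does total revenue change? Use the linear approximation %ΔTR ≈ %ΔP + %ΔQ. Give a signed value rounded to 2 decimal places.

+8.81%

%ΔQ ≈ Ed × %ΔP = (-2.1) × (-8.01%) = +16.8210%
%ΔTR ≈ %ΔP + %ΔQ = (-8.01%) + (+16.8210%) = +8.8110%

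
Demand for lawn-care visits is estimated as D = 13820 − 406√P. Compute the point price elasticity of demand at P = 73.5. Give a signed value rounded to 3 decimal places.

-0.168

dD/dP = −406/(2√P) = -23.6784. At P = 73.5, D = 10339.3.
Ed = (dD/dP)·(P/D) = (-23.6784) × (73.5/10339.3) = -0.16832…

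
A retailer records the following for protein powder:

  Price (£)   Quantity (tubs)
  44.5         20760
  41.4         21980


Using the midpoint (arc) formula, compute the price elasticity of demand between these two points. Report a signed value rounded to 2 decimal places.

%ΔQ = (21980 − 20760) / [(20760 + 21980)/2] = 1220/21370 = 0.057089…
%ΔP = (41.4 − 44.5) / [(44.5 + 41.4)/2] = -3.1/42.95 = -0.072176…
Arc Ed = %ΔQ / %ΔP = (1220/21370) / (-3.1/42.95) = -0.7909…

-0.79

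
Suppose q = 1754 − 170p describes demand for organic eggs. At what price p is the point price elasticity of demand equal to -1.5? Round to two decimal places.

6.19

Ed = −170p/(1754 − 170p). Set this equal to -1.5:
170p = 1.5·(1754 − 170p) ⇒ 170p(1 + 1.5) = 1.5·1754
p = 1.5·1754 / (170·2.5) = 6.1905…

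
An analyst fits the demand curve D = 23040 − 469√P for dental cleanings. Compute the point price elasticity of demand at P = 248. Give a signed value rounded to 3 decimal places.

-0.236

dD/dP = −469/(2√P) = -14.8908. At P = 248, D = 15654.2.
Ed = (dD/dP)·(P/D) = (-14.8908) × (248/15654.2) = -0.23590…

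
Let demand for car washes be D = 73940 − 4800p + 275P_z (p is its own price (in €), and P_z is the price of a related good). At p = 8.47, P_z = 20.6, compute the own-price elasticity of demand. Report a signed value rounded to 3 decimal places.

At the given values, D = 73940 − 4800(8.47) + 275(20.6) = 38949.
∂D/∂p = −4800.
E = (-4800) × (8.47/38949) = -1.04382…

-1.044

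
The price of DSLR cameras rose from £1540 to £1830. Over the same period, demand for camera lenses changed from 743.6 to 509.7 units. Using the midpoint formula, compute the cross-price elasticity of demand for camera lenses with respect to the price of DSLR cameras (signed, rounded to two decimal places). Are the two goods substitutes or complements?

%ΔQ_{camera lenses} = (509.7 − 743.6)/avg = -233.9/626.65 = -0.373254…
%ΔP_{DSLR cameras} = (1830 − 1540)/avg = 290/1685 = 0.172106…
E_cross = (-233.9/626.65) / (290/1685) = -2.1687…
E_cross < 0 ⇒ the goods are complements.

-2.17; complements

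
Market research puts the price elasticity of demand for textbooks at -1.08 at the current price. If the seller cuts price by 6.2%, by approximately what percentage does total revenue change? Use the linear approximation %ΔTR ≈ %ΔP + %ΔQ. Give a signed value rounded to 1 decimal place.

%ΔQ ≈ Ed × %ΔP = (-1.08) × (-6.2%) = +6.6960%
%ΔTR ≈ %ΔP + %ΔQ = (-6.2%) + (+6.6960%) = +0.4960%

+0.5%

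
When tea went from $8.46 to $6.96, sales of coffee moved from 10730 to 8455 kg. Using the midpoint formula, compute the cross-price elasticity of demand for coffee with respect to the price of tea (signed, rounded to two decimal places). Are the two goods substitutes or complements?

1.22; substitutes

%ΔQ_{coffee} = (8455 − 10730)/avg = -2275/9592.5 = -0.237164…
%ΔP_{tea} = (6.96 − 8.46)/avg = -1.5/7.71 = -0.194552…
E_cross = (-2275/9592.5) / (-1.5/7.71) = 1.2190…
E_cross > 0 ⇒ the goods are substitutes.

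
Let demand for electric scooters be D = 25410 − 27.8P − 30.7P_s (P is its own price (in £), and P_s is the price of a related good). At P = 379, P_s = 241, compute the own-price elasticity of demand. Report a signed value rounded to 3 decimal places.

At the given values, D = 25410 − 27.8(379) − 30.7(241) = 7475.1.
∂D/∂P = −27.8.
E = (-27.8) × (379/7475.1) = -1.40950…

-1.410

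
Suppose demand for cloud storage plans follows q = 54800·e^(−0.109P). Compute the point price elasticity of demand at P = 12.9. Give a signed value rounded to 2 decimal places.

dq/dP = −0.109·q = -1464.02. At P = 12.9, q = 13431.3.
Ed = (dq/dP)·(P/q) = (-1464.02) × (12.9/13431.3) = -1.4061

-1.41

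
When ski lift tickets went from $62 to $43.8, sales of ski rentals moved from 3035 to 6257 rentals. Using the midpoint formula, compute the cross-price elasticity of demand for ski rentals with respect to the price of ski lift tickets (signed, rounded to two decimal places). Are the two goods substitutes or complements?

-2.02; complements

%ΔQ_{ski rentals} = (6257 − 3035)/avg = 3222/4646 = 0.693499…
%ΔP_{ski lift tickets} = (43.8 − 62)/avg = -18.2/52.9 = -0.344045…
E_cross = (3222/4646) / (-18.2/52.9) = -2.0157…
E_cross < 0 ⇒ the goods are complements.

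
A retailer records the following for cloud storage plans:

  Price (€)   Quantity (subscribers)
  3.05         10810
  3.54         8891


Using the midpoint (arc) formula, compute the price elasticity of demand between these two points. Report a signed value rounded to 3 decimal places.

%ΔQ = (8891 − 10810) / [(10810 + 8891)/2] = -1919/9850.5 = -0.194812…
%ΔP = (3.54 − 3.05) / [(3.05 + 3.54)/2] = 0.49/3.295 = 0.148710…
Arc Ed = %ΔQ / %ΔP = (-1919/9850.5) / (0.49/3.295) = -1.31001…

-1.310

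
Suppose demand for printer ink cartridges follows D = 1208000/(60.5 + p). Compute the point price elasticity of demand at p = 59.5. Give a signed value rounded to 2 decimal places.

-0.50

dD/dp = −1208000/(60.5 + p)² = -83.8889. At p = 59.5, D = 10066.7.
Ed = (dD/dp)·(p/D) = (-83.8889) × (59.5/10066.7) = -0.4958…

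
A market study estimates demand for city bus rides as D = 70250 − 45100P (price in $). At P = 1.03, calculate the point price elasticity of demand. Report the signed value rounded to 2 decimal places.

dD/dP = −45100. At P = 1.03, D = 70250 − 45100(1.03) = 23797.
Ed = (dD/dP)·(P/D) = −45100 × (1.03/23797) = -1.9520…

-1.95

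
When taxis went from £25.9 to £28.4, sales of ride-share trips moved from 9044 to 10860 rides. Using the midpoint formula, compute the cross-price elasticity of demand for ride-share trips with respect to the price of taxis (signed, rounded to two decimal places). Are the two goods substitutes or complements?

%ΔQ_{ride-share trips} = (10860 − 9044)/avg = 1816/9952 = 0.182475…
%ΔP_{taxis} = (28.4 − 25.9)/avg = 2.5/27.15 = 0.092081…
E_cross = (1816/9952) / (2.5/27.15) = 1.9816…
E_cross > 0 ⇒ the goods are substitutes.

1.98; substitutes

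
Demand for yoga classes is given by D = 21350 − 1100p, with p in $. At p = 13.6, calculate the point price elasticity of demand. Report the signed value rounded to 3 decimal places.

dD/dp = −1100. At p = 13.6, D = 21350 − 1100(13.6) = 6390.
Ed = (dD/dp)·(p/D) = −1100 × (13.6/6390) = -2.34115…

-2.341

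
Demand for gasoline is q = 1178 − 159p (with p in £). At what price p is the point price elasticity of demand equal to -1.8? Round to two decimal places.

4.76

Ed = −159p/(1178 − 159p). Set this equal to -1.8:
159p = 1.8·(1178 − 159p) ⇒ 159p(1 + 1.8) = 1.8·1178
p = 1.8·1178 / (159·2.8) = 4.7628…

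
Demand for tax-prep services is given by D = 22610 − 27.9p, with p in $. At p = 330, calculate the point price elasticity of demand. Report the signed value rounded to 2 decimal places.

dD/dp = −27.9. At p = 330, D = 22610 − 27.9(330) = 13403.
Ed = (dD/dp)·(p/D) = −27.9 × (330/13403) = -0.6869…

-0.69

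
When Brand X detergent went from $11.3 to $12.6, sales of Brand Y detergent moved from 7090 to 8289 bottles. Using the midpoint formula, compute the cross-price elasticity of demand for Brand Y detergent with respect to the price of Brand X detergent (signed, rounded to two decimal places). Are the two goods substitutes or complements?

1.43; substitutes

%ΔQ_{Brand Y detergent} = (8289 − 7090)/avg = 1199/7689.5 = 0.155926…
%ΔP_{Brand X detergent} = (12.6 − 11.3)/avg = 1.3/11.95 = 0.108786…
E_cross = (1199/7689.5) / (1.3/11.95) = 1.4333…
E_cross > 0 ⇒ the goods are substitutes.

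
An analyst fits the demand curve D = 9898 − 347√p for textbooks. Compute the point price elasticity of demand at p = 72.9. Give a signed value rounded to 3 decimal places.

-0.214

dD/dp = −347/(2√p) = -20.3206. At p = 72.9, D = 6935.26.
Ed = (dD/dp)·(p/D) = (-20.3206) × (72.9/6935.26) = -0.21359…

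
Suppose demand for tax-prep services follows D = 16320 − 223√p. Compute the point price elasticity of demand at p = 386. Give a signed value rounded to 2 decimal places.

dD/dp = −223/(2√p) = -5.6752. At p = 386, D = 11938.7.
Ed = (dD/dp)·(p/D) = (-5.6752) × (386/11938.7) = -0.1834…

-0.18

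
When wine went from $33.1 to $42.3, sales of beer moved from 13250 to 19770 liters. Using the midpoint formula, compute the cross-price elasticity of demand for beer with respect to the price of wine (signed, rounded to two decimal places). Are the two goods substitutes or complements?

%ΔQ_{beer} = (19770 − 13250)/avg = 6520/16510 = 0.394912…
%ΔP_{wine} = (42.3 − 33.1)/avg = 9.2/37.7 = 0.244031…
E_cross = (6520/16510) / (9.2/37.7) = 1.6182…
E_cross > 0 ⇒ the goods are substitutes.

1.62; substitutes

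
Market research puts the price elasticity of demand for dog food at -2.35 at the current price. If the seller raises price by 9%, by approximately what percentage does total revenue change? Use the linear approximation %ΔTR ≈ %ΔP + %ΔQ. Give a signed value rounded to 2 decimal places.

-12.15%

%ΔQ ≈ Ed × %ΔP = (-2.35) × (+9%) = -21.1500%
%ΔTR ≈ %ΔP + %ΔQ = (+9%) + (-21.1500%) = -12.1500%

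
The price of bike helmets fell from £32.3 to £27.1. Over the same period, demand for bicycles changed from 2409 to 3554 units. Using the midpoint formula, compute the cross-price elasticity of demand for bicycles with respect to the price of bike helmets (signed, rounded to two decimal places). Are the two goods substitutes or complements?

%ΔQ_{bicycles} = (3554 − 2409)/avg = 1145/2981.5 = 0.384034…
%ΔP_{bike helmets} = (27.1 − 32.3)/avg = -5.2/29.7 = -0.175084…
E_cross = (1145/2981.5) / (-5.2/29.7) = -2.1934…
E_cross < 0 ⇒ the goods are complements.

-2.19; complements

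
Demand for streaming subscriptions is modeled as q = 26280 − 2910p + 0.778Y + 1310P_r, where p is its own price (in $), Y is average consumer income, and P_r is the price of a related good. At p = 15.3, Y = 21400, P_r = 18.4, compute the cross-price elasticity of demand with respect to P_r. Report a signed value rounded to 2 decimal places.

1.07

At the given values, q = 26280 − 2910(15.3) + 0.778(21400) + 1310(18.4) = 22510.2.
∂q/∂P_r = 1310.
E = (1310) × (18.4/22510.2) = 1.0708…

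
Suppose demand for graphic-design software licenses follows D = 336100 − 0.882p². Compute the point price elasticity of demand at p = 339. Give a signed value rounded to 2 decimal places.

dD/dp = −2·0.882·p = -597.996. At p = 339, D = 234739.678.
Ed = (dD/dp)·(p/D) = (-597.996) × (339/234739.678) = -0.8635…

-0.86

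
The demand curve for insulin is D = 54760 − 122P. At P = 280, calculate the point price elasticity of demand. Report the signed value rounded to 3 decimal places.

dD/dP = −122. At P = 280, D = 54760 − 122(280) = 20600.
Ed = (dD/dP)·(P/D) = −122 × (280/20600) = -1.65825…

-1.658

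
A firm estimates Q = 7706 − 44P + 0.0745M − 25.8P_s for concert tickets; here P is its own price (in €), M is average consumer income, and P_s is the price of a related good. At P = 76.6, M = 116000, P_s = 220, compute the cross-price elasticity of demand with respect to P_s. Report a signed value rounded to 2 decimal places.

-0.78

At the given values, Q = 7706 − 44(76.6) + 0.0745(116000) − 25.8(220) = 7301.6.
∂Q/∂P_s = -25.8.
E = (-25.8) × (220/7301.6) = -0.7773…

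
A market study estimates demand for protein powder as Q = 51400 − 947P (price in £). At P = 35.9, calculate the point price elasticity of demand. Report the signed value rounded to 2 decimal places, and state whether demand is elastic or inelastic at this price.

-1.95; elastic

dQ/dP = −947. At P = 35.9, Q = 51400 − 947(35.9) = 17402.7.
Ed = (dQ/dP)·(P/Q) = −947 × (35.9/17402.7) = -1.9535…
|Ed| = 1.95 > 1, so demand is elastic.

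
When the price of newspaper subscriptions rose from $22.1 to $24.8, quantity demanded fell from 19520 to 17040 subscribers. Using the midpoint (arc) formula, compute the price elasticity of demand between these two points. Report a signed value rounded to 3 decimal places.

%ΔQ = (17040 − 19520) / [(19520 + 17040)/2] = -2480/18280 = -0.135667…
%ΔP = (24.8 − 22.1) / [(22.1 + 24.8)/2] = 2.7/23.45 = 0.115138…
Arc Ed = %ΔQ / %ΔP = (-2480/18280) / (2.7/23.45) = -1.17829…

-1.178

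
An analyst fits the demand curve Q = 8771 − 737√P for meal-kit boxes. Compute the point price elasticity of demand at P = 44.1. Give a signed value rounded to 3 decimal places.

-0.631

dQ/dP = −737/(2√P) = -55.4904. At P = 44.1, Q = 3876.74.
Ed = (dQ/dP)·(P/Q) = (-55.4904) × (44.1/3876.74) = -0.63123…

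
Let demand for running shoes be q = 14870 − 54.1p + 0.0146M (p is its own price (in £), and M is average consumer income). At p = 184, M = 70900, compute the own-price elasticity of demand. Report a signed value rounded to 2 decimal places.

-1.67

At the given values, q = 14870 − 54.1(184) + 0.0146(70900) = 5950.74.
∂q/∂p = −54.1.
E = (-54.1) × (184/5950.74) = -1.6728…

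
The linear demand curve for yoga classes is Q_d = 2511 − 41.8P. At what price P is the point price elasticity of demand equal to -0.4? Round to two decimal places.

17.16

Ed = −41.8P/(2511 − 41.8P). Set this equal to -0.4:
41.8P = 0.4·(2511 − 41.8P) ⇒ 41.8P(1 + 0.4) = 0.4·2511
P = 0.4·2511 / (41.8·1.4) = 17.1633…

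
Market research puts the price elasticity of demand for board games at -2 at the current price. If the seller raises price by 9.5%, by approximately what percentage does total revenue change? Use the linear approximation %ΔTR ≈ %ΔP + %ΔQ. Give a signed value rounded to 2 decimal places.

-9.50%

%ΔQ ≈ Ed × %ΔP = (-2) × (+9.5%) = -19.0000%
%ΔTR ≈ %ΔP + %ΔQ = (+9.5%) + (-19.0000%) = -9.5000%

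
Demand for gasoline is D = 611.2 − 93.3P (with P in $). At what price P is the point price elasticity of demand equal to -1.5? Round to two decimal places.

Ed = −93.3P/(611.2 − 93.3P). Set this equal to -1.5:
93.3P = 1.5·(611.2 − 93.3P) ⇒ 93.3P(1 + 1.5) = 1.5·611.2
P = 1.5·611.2 / (93.3·2.5) = 3.9305…

3.93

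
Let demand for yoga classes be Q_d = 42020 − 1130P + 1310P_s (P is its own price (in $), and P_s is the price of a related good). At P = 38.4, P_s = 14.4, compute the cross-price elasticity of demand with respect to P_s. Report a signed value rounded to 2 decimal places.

At the given values, Q_d = 42020 − 1130(38.4) + 1310(14.4) = 17492.
∂Q_d/∂P_s = 1310.
E = (1310) × (14.4/17492) = 1.0784…

1.08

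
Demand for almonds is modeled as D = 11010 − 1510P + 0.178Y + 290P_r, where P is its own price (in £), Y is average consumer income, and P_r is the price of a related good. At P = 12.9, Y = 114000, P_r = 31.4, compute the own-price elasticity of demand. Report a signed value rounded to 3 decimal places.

At the given values, D = 11010 − 1510(12.9) + 0.178(114000) + 290(31.4) = 20929.
∂D/∂P = −1510.
E = (-1510) × (12.9/20929) = -0.93071…

-0.931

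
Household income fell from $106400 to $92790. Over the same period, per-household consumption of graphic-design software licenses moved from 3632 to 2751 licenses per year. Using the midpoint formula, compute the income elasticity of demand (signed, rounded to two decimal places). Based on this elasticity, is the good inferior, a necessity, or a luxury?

%ΔQ = (2751 − 3632)/[( 3632 + 2751)/2] = -881/3191.5 = -0.276045…
%ΔIncome = (92790 − 106400)/[( 106400 + 92790)/2] = -13610/99595 = -0.136653…
E_income = (-881/3191.5) / (-13610/99595) = 2.0200…
E_income > 1 ⇒ normal good, luxury.

2.02; luxury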